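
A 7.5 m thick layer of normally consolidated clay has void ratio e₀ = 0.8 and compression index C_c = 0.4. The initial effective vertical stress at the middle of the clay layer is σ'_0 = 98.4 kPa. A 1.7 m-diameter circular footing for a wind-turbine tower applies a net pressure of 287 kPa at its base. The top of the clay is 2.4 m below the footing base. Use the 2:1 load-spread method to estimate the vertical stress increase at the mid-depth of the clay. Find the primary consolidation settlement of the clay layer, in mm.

Mid-depth of clay below the footing base: z = 2.4 + 7.5/2 = 6.15 m.
Stress increase at mid-clay by the 2:1 spreading method:
Δσ ≈ qD²/(D+z)² = 287×1.7²/(1.7+6.15)² = 13.46 kPa
Final effective stress: σ'_f = σ'_0 + Δσ = 98.4 + 13.46 = 111.86 kPa.
Normally consolidated clay, so the full stress increment lies on the virgin compression line:
S_c = C_c·H/(1+e₀)·log₁₀(σ'_f/σ'_0) = 0.4×7.5/(1+0.8)×log₁₀(111.86/98.4)
    = 1.6667 × 0.05568 = 0.0928 m

S_c ≈ 92.8 mm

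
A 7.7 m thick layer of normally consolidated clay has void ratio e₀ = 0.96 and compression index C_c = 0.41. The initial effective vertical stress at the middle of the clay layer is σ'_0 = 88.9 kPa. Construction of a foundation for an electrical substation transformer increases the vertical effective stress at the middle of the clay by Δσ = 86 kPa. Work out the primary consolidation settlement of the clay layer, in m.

S_c ≈ 0.473 m

Final effective stress: σ'_f = σ'_0 + Δσ = 88.9 + 86 = 174.9 kPa.
Normally consolidated clay, so the full stress increment lies on the virgin compression line:
S_c = C_c·H/(1+e₀)·log₁₀(σ'_f/σ'_0) = 0.41×7.7/(1+0.96)×log₁₀(174.9/88.9)
    = 1.6107 × 0.29389 = 0.4734 m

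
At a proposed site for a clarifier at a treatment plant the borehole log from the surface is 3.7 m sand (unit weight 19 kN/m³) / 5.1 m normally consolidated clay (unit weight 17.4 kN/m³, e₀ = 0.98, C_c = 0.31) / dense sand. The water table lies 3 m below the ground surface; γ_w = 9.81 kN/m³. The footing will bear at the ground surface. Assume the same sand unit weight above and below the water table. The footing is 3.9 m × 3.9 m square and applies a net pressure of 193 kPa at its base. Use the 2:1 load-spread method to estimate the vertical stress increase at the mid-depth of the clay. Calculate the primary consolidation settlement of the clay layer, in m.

Mid-depth of clay below the ground surface: z = 3.7 + 5.1/2 = 6.25 m.
Total vertical stress at mid-clay: σ_v = 19×3.7 + 17.4×2.55 = 114.67 kPa.
Pore pressure: u = 9.81×(6.25 − 3) = 31.883 kPa.
Initial effective stress: σ'_0 = σ_v − u = 114.67 − 31.883 = 82.787 kPa.
Stress increase at mid-clay by the 2:1 spreading method:
Δσ = qBL/((B+z)(L+z)) = 193×3.9×3.9/((3.9+6.25)(3.9+6.25)) = 28.494 kPa
Final effective stress: σ'_f = σ'_0 + Δσ = 82.787 + 28.494 = 111.28 kPa.
Normally consolidated clay, so the full stress increment lies on the virgin compression line:
S_c = C_c·H/(1+e₀)·log₁₀(σ'_f/σ'_0) = 0.31×5.1/(1+0.98)×log₁₀(111.28/82.787)
    = 0.79848 × 0.12845 = 0.1026 m

S_c ≈ 0.103 m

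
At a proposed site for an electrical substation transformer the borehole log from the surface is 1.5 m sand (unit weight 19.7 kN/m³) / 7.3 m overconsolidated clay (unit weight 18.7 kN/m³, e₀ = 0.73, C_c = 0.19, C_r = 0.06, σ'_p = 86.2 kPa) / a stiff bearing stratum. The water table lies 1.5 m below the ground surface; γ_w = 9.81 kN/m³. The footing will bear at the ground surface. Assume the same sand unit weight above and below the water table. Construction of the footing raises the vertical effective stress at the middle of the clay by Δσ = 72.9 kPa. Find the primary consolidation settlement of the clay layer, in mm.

Mid-depth of clay below the ground surface: z = 1.5 + 7.3/2 = 5.15 m.
Total vertical stress at mid-clay: σ_v = 19.7×1.5 + 18.7×3.65 = 97.805 kPa.
Pore pressure: u = 9.81×(5.15 − 1.5) = 35.806 kPa.
Initial effective stress: σ'_0 = σ_v − u = 97.805 − 35.806 = 61.999 kPa.
Final effective stress: σ'_f = 61.999 + 72.9 = 134.9 kPa.
σ'_f = 134.9 > σ'_p = 86.2 kPa, so the stress path crosses the preconsolidation pressure — recompression up to σ'_p, then virgin compression beyond:
S_c = H/(1+e₀)·[C_r·log₁₀(σ'_p/σ'_0) + C_c·log₁₀(σ'_f/σ'_p)]
    = 7.3/1.73 × [0.06×log₁₀(86.2/61.999) + 0.19×log₁₀(134.9/86.2)]
    = 4.2197 × [0.0085874 + 0.036956] = 0.1922 m

S_c ≈ 192 mm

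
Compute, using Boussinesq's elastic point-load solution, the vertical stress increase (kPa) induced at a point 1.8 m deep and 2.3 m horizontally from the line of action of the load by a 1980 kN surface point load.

Δσ_z ≈ 25.9 kPa

Boussinesq vertical stress below a point load on an elastic half-space:
Δσ_z = 3P/(2πz²) · [1 + (r/z)²]^(−5/2)
r/z = 2.3/1.8 = 1.2778; [1+(r/z)²]^(−5/2) = 0.088918.
Δσ_z = 3×1980/(2π×1.8²) × 0.088918 = 291.78 × 0.088918 = 25.94 kPa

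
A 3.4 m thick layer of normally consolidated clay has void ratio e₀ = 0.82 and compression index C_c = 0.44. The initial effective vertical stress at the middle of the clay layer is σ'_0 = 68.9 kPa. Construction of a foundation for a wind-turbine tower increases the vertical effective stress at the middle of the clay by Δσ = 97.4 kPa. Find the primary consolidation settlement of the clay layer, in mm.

Final effective stress: σ'_f = σ'_0 + Δσ = 68.9 + 97.4 = 166.3 kPa.
Normally consolidated clay, so the full stress increment lies on the virgin compression line:
S_c = C_c·H/(1+e₀)·log₁₀(σ'_f/σ'_0) = 0.44×3.4/(1+0.82)×log₁₀(166.3/68.9)
    = 0.82198 × 0.38267 = 0.3145 m

S_c ≈ 315 mm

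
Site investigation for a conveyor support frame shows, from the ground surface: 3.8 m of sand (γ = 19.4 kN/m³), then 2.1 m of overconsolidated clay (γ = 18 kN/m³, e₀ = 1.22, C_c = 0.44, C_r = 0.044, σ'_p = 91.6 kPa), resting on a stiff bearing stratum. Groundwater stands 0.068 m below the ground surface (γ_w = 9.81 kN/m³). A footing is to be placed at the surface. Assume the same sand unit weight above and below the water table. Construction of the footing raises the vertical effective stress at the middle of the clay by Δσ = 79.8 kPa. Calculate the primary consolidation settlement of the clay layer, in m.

S_c ≈ 0.0695 m

Mid-depth of clay below the ground surface: z = 3.8 + 2.1/2 = 4.85 m.
Total vertical stress at mid-clay: σ_v = 19.4×3.8 + 18×1.05 = 92.62 kPa.
Pore pressure: u = 9.81×(4.85 − 0.068) = 46.911 kPa.
Initial effective stress: σ'_0 = σ_v − u = 92.62 − 46.911 = 45.709 kPa.
Final effective stress: σ'_f = 45.709 + 79.8 = 125.51 kPa.
σ'_f = 125.51 > σ'_p = 91.6 kPa, so the stress path crosses the preconsolidation pressure — recompression up to σ'_p, then virgin compression beyond:
S_c = H/(1+e₀)·[C_r·log₁₀(σ'_p/σ'_0) + C_c·log₁₀(σ'_f/σ'_p)]
    = 2.1/2.22 × [0.044×log₁₀(91.6/45.709) + 0.44×log₁₀(125.51/91.6)]
    = 0.94595 × [0.013283 + 0.060184] = 0.0695 m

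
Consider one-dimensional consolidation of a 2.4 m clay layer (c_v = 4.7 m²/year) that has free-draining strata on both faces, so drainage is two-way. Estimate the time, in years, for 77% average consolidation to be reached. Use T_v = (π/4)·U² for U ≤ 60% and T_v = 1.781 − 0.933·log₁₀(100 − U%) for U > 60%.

t ≈ 0.156 years

Drainage path length: H_d = H/2 = 1.2 m (double drainage).
U > 60%: T_v = 1.781 − 0.933·log₁₀(100 − 77) = 0.51051.
t = T_v·H_d²/c_v = 0.51051×1.2²/4.7 = 0.1564 years.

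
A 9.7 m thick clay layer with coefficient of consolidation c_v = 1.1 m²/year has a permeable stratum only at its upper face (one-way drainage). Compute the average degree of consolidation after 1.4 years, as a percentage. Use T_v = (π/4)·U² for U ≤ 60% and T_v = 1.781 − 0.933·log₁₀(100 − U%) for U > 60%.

Drainage path length: H_d = H = 9.7 m (single drainage).
T_v = c_v·t/H_d² = 1.1×1.4/9.7² = 0.016367.
T_v = 0.016367 corresponds to the U ≤ 60% branch:
U = √(4T_v/π) = 0.1444

U ≈ 14.4 %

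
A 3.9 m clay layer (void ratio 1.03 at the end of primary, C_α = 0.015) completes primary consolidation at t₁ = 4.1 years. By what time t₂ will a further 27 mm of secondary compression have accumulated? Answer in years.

S_s = C_α·H/(1+e_p)·log₁₀(t₂/t₁) ⇒ log₁₀(t₂/t₁) = S_s·(1+e_p)/(C_α·H).
log₁₀(t₂/t₁) = 0.027 × (1+1.03) / (0.015×3.9) = 0.9369
t₂ = t₁ × 10^0.9369 = 4.1 × 8.648 = 35.46 years

t₂ ≈ 35.5 years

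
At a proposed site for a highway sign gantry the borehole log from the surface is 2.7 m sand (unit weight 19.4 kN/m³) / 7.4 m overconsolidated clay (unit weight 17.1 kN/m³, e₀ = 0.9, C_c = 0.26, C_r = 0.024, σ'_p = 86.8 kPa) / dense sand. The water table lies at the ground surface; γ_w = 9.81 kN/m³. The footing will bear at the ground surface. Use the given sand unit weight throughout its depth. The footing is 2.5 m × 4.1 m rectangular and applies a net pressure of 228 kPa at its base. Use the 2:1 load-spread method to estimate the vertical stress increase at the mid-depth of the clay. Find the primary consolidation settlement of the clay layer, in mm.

S_c ≈ 15.7 mm

Mid-depth of clay below the ground surface: z = 2.7 + 7.4/2 = 6.4 m.
Total vertical stress at mid-clay: σ_v = 19.4×2.7 + 17.1×3.7 = 115.65 kPa.
Pore pressure: u = 9.81×(6.4 − 0) = 62.784 kPa.
Initial effective stress: σ'_0 = σ_v − u = 115.65 − 62.784 = 52.866 kPa.
Stress increase at mid-clay by the 2:1 spreading method:
Δσ = qBL/((B+z)(L+z)) = 228×2.5×4.1/((2.5+6.4)(4.1+6.4)) = 25.008 kPa
Final effective stress: σ'_f = 52.866 + 25.008 = 77.874 kPa.
σ'_f = 77.874 ≤ σ'_p = 86.8 kPa, so the clay remains overconsolidated and only the recompression index applies:
S_c = C_r·H/(1+e₀)·log₁₀(σ'_f/σ'_0) = 0.024×7.4/1.9×log₁₀(77.874/52.866)
    = 0.093473 × 0.16822 = 0.01572 m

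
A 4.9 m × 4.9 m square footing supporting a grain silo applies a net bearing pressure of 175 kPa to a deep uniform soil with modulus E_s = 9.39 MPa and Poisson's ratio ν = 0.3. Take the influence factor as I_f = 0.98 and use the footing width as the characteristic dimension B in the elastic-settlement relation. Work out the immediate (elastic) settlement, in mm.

S_e ≈ 81.4 mm

Immediate (elastic) settlement: S_e = q·B·(1−ν²)/E_s · I_f.
E_s = 9.39 MPa = 9390 kPa.
S_e = 175 × 4.9 × (1 − 0.3²) / 9390 × 0.98
    = 175 × 4.9 × 0.91 / 9390 × 0.98
    = 0.08144 m = 81.44 mm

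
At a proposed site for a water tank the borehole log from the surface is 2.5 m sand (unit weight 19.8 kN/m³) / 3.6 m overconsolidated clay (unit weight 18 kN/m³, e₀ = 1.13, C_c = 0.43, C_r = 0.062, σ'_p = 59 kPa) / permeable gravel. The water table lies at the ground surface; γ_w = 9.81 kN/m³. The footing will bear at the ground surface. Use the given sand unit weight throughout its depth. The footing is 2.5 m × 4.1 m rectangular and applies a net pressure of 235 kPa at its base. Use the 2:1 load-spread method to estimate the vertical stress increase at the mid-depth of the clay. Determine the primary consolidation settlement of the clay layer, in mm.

S_c ≈ 121 mm

Mid-depth of clay below the ground surface: z = 2.5 + 3.6/2 = 4.3 m.
Total vertical stress at mid-clay: σ_v = 19.8×2.5 + 18×1.8 = 81.9 kPa.
Pore pressure: u = 9.81×(4.3 − 0) = 42.183 kPa.
Initial effective stress: σ'_0 = σ_v − u = 81.9 − 42.183 = 39.717 kPa.
Stress increase at mid-clay by the 2:1 spreading method:
Δσ = qBL/((B+z)(L+z)) = 235×2.5×4.1/((2.5+4.3)(4.1+4.3)) = 42.17 kPa
Final effective stress: σ'_f = 39.717 + 42.17 = 81.887 kPa.
σ'_f = 81.887 > σ'_p = 59 kPa, so the stress path crosses the preconsolidation pressure — recompression up to σ'_p, then virgin compression beyond:
S_c = H/(1+e₀)·[C_r·log₁₀(σ'_p/σ'_0) + C_c·log₁₀(σ'_f/σ'_p)]
    = 3.6/2.13 × [0.062×log₁₀(59/39.717) + 0.43×log₁₀(81.887/59)]
    = 1.6901 × [0.010656 + 0.061216] = 0.1215 m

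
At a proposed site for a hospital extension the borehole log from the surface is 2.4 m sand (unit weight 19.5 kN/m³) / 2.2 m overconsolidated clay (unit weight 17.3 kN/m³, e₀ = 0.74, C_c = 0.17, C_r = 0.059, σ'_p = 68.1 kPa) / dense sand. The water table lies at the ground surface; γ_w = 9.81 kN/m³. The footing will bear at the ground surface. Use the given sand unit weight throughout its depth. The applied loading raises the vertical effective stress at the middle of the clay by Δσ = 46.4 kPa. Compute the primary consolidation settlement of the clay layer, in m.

S_c ≈ 0.0375 m

Mid-depth of clay below the ground surface: z = 2.4 + 2.2/2 = 3.5 m.
Total vertical stress at mid-clay: σ_v = 19.5×2.4 + 17.3×1.1 = 65.83 kPa.
Pore pressure: u = 9.81×(3.5 − 0) = 34.335 kPa.
Initial effective stress: σ'_0 = σ_v − u = 65.83 − 34.335 = 31.495 kPa.
Final effective stress: σ'_f = 31.495 + 46.4 = 77.895 kPa.
σ'_f = 77.895 > σ'_p = 68.1 kPa, so the stress path crosses the preconsolidation pressure — recompression up to σ'_p, then virgin compression beyond:
S_c = H/(1+e₀)·[C_r·log₁₀(σ'_p/σ'_0) + C_c·log₁₀(σ'_f/σ'_p)]
    = 2.2/1.74 × [0.059×log₁₀(68.1/31.495) + 0.17×log₁₀(77.895/68.1)]
    = 1.2644 × [0.019759 + 0.0099216] = 0.03753 m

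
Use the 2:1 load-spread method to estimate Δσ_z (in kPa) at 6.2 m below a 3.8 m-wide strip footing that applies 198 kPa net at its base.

Δσ_z ≈ 75.2 kPa

By the 2:1 method the load spreads at 1 horizontal : 2 vertical, so at depth z the loaded area has grown by z in each plan dimension:
Δσ = qB/(B+z) = 198×3.8/(3.8+6.2) = 75.24 kPa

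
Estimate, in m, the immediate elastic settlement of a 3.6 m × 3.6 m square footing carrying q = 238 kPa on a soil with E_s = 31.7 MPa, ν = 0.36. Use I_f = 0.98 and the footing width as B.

Immediate (elastic) settlement: S_e = q·B·(1−ν²)/E_s · I_f.
E_s = 31.7 MPa = 31700 kPa.
S_e = 238 × 3.6 × (1 − 0.36²) / 31700 × 0.98
    = 238 × 3.6 × 0.8704 / 31700 × 0.98
    = 0.02306 m

S_e ≈ 0.0231 m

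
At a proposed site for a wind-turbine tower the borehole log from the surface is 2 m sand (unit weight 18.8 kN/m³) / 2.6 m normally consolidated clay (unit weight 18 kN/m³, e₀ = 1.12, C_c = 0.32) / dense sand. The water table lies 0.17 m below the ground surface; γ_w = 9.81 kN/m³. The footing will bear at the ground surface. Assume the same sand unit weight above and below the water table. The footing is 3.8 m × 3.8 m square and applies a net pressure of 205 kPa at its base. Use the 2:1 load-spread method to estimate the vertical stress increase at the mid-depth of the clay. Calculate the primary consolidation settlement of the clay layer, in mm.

S_c ≈ 184 mm

Mid-depth of clay below the ground surface: z = 2 + 2.6/2 = 3.3 m.
Total vertical stress at mid-clay: σ_v = 18.8×2 + 18×1.3 = 61 kPa.
Pore pressure: u = 9.81×(3.3 − 0.17) = 30.705 kPa.
Initial effective stress: σ'_0 = σ_v − u = 61 − 30.705 = 30.295 kPa.
Stress increase at mid-clay by the 2:1 spreading method:
Δσ = qBL/((B+z)(L+z)) = 205×3.8×3.8/((3.8+3.3)(3.8+3.3)) = 58.722 kPa
Final effective stress: σ'_f = σ'_0 + Δσ = 30.295 + 58.722 = 89.017 kPa.
Normally consolidated clay, so the full stress increment lies on the virgin compression line:
S_c = C_c·H/(1+e₀)·log₁₀(σ'_f/σ'_0) = 0.32×2.6/(1+1.12)×log₁₀(89.017/30.295)
    = 0.39245 × 0.4681 = 0.1837 m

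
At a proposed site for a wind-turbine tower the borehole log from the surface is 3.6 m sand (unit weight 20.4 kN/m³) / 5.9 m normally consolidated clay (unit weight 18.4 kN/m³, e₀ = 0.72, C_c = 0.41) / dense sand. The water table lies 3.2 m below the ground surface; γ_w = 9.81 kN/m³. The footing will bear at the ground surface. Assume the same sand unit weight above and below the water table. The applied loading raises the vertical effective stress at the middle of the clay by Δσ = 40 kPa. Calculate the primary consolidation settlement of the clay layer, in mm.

Mid-depth of clay below the ground surface: z = 3.6 + 5.9/2 = 6.55 m.
Total vertical stress at mid-clay: σ_v = 20.4×3.6 + 18.4×2.95 = 127.72 kPa.
Pore pressure: u = 9.81×(6.55 − 3.2) = 32.864 kPa.
Initial effective stress: σ'_0 = σ_v − u = 127.72 − 32.864 = 94.856 kPa.
Final effective stress: σ'_f = σ'_0 + Δσ = 94.856 + 40 = 134.86 kPa.
Normally consolidated clay, so the full stress increment lies on the virgin compression line:
S_c = C_c·H/(1+e₀)·log₁₀(σ'_f/σ'_0) = 0.41×5.9/(1+0.72)×log₁₀(134.86/94.856)
    = 1.4064 × 0.15282 = 0.2149 m

S_c ≈ 215 mm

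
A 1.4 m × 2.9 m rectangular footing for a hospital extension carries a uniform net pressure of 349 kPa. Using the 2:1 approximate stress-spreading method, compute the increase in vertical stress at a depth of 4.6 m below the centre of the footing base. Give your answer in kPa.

By the 2:1 method the load spreads at 1 horizontal : 2 vertical, so at depth z the loaded area has grown by z in each plan dimension:
Δσ = qBL/((B+z)(L+z)) = 349×1.4×2.9/((1.4+4.6)(2.9+4.6)) = 31.488 kPa

Δσ_z ≈ 31.5 kPa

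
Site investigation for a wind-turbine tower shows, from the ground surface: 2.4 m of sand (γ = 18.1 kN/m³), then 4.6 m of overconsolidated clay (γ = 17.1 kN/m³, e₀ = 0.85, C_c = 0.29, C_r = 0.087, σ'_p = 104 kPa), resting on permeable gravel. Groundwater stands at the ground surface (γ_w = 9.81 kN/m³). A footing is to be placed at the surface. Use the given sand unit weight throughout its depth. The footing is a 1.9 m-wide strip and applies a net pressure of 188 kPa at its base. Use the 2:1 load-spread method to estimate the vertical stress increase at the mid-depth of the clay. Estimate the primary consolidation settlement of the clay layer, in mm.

Mid-depth of clay below the ground surface: z = 2.4 + 4.6/2 = 4.7 m.
Total vertical stress at mid-clay: σ_v = 18.1×2.4 + 17.1×2.3 = 82.77 kPa.
Pore pressure: u = 9.81×(4.7 − 0) = 46.107 kPa.
Initial effective stress: σ'_0 = σ_v − u = 82.77 − 46.107 = 36.663 kPa.
Stress increase at mid-clay by the 2:1 spreading method:
Δσ = qB/(B+z) = 188×1.9/(1.9+4.7) = 54.121 kPa
Final effective stress: σ'_f = 36.663 + 54.121 = 90.784 kPa.
σ'_f = 90.784 ≤ σ'_p = 104 kPa, so the clay remains overconsolidated and only the recompression index applies:
S_c = C_r·H/(1+e₀)·log₁₀(σ'_f/σ'_0) = 0.087×4.6/1.85×log₁₀(90.784/36.663)
    = 0.21633 × 0.39378 = 0.08518 m

S_c ≈ 85.2 mm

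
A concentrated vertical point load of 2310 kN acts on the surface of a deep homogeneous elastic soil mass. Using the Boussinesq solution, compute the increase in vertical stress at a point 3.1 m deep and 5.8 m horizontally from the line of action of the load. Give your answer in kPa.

Δσ_z ≈ 2.67 kPa

Boussinesq vertical stress below a point load on an elastic half-space:
Δσ_z = 3P/(2πz²) · [1 + (r/z)²]^(−5/2)
r/z = 5.8/3.1 = 1.871; [1+(r/z)²]^(−5/2) = 0.023273.
Δσ_z = 3×2310/(2π×3.1²) × 0.023273 = 114.77 × 0.023273 = 2.671 kPa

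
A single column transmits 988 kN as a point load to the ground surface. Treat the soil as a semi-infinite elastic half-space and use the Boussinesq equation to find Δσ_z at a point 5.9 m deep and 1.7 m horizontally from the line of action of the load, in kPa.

Boussinesq vertical stress below a point load on an elastic half-space:
Δσ_z = 3P/(2πz²) · [1 + (r/z)²]^(−5/2)
r/z = 1.7/5.9 = 0.28814; [1+(r/z)²]^(−5/2) = 0.81923.
Δσ_z = 3×988/(2π×5.9²) × 0.81923 = 13.552 × 0.81923 = 11.1 kPa

Δσ_z ≈ 11.1 kPa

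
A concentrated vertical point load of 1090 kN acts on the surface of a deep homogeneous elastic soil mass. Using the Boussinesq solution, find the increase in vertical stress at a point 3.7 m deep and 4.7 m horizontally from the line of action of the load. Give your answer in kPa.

Boussinesq vertical stress below a point load on an elastic half-space:
Δσ_z = 3P/(2πz²) · [1 + (r/z)²]^(−5/2)
r/z = 4.7/3.7 = 1.2703; [1+(r/z)²]^(−5/2) = 0.090554.
Δσ_z = 3×1090/(2π×3.7²) × 0.090554 = 38.016 × 0.090554 = 3.443 kPa

Δσ_z ≈ 3.44 kPa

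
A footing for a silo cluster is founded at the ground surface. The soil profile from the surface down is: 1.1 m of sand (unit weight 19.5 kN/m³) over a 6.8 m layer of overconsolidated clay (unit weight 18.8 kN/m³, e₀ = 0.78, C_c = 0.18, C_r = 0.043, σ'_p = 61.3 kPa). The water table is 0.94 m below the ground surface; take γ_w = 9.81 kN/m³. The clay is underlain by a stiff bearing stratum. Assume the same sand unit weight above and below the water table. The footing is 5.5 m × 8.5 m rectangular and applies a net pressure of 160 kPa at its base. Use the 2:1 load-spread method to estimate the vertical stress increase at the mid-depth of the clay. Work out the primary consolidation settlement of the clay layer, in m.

Mid-depth of clay below the ground surface: z = 1.1 + 6.8/2 = 4.5 m.
Total vertical stress at mid-clay: σ_v = 19.5×1.1 + 18.8×3.4 = 85.37 kPa.
Pore pressure: u = 9.81×(4.5 − 0.94) = 34.924 kPa.
Initial effective stress: σ'_0 = σ_v − u = 85.37 − 34.924 = 50.446 kPa.
Stress increase at mid-clay by the 2:1 spreading method:
Δσ = qBL/((B+z)(L+z)) = 160×5.5×8.5/((5.5+4.5)(8.5+4.5)) = 57.538 kPa
Final effective stress: σ'_f = 50.446 + 57.538 = 107.98 kPa.
σ'_f = 107.98 > σ'_p = 61.3 kPa, so the stress path crosses the preconsolidation pressure — recompression up to σ'_p, then virgin compression beyond:
S_c = H/(1+e₀)·[C_r·log₁₀(σ'_p/σ'_0) + C_c·log₁₀(σ'_f/σ'_p)]
    = 6.8/1.78 × [0.043×log₁₀(61.3/50.446) + 0.18×log₁₀(107.98/61.3)]
    = 3.8202 × [0.0036393 + 0.044259] = 0.183 m

S_c ≈ 0.183 m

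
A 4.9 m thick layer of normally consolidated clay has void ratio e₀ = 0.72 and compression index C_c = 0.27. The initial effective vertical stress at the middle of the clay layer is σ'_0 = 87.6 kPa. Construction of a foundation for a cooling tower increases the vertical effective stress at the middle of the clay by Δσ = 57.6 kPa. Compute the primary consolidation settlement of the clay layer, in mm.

S_c ≈ 169 mm

Final effective stress: σ'_f = σ'_0 + Δσ = 87.6 + 57.6 = 145.2 kPa.
Normally consolidated clay, so the full stress increment lies on the virgin compression line:
S_c = C_c·H/(1+e₀)·log₁₀(σ'_f/σ'_0) = 0.27×4.9/(1+0.72)×log₁₀(145.2/87.6)
    = 0.76919 × 0.21946 = 0.1688 m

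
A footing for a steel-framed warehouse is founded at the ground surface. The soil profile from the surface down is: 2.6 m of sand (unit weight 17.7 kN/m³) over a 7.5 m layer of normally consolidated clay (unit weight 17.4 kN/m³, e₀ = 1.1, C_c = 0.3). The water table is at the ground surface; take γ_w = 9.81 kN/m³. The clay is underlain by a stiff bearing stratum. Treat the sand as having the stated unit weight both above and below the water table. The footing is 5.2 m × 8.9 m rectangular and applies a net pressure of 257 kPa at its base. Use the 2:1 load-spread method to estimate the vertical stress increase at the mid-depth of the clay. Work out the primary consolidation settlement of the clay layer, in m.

S_c ≈ 0.403 m

Mid-depth of clay below the ground surface: z = 2.6 + 7.5/2 = 6.35 m.
Total vertical stress at mid-clay: σ_v = 17.7×2.6 + 17.4×3.75 = 111.27 kPa.
Pore pressure: u = 9.81×(6.35 − 0) = 62.294 kPa.
Initial effective stress: σ'_0 = σ_v − u = 111.27 − 62.294 = 48.976 kPa.
Stress increase at mid-clay by the 2:1 spreading method:
Δσ = qBL/((B+z)(L+z)) = 257×5.2×8.9/((5.2+6.35)(8.9+6.35)) = 67.527 kPa
Final effective stress: σ'_f = σ'_0 + Δσ = 48.976 + 67.527 = 116.5 kPa.
Normally consolidated clay, so the full stress increment lies on the virgin compression line:
S_c = C_c·H/(1+e₀)·log₁₀(σ'_f/σ'_0) = 0.3×7.5/(1+1.1)×log₁₀(116.5/48.976)
    = 1.0714 × 0.37634 = 0.4032 m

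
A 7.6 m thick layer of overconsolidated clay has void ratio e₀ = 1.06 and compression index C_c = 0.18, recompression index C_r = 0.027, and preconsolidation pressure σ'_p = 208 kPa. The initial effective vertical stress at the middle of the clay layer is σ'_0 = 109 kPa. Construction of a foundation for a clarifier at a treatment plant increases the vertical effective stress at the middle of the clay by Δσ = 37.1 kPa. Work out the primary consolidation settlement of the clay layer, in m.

S_c ≈ 0.0127 m

Final effective stress: σ'_f = 109 + 37.1 = 146.1 kPa.
σ'_f = 146.1 ≤ σ'_p = 208 kPa, so the clay remains overconsolidated and only the recompression index applies:
S_c = C_r·H/(1+e₀)·log₁₀(σ'_f/σ'_0) = 0.027×7.6/2.06×log₁₀(146.1/109)
    = 0.099611 × 0.12722 = 0.01267 m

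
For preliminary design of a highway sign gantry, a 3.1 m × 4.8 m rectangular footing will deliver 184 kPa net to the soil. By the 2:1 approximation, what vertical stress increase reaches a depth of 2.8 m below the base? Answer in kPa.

By the 2:1 method the load spreads at 1 horizontal : 2 vertical, so at depth z the loaded area has grown by z in each plan dimension:
Δσ = qBL/((B+z)(L+z)) = 184×3.1×4.8/((3.1+2.8)(4.8+2.8)) = 61.06 kPa

Δσ_z ≈ 61.1 kPa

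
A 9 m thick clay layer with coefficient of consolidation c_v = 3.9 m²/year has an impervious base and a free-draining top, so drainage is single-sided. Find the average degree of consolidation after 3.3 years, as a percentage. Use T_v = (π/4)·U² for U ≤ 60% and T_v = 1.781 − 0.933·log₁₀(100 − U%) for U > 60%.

Drainage path length: H_d = H = 9 m (single drainage).
T_v = c_v·t/H_d² = 3.9×3.3/9² = 0.15889.
T_v = 0.15889 corresponds to the U ≤ 60% branch:
U = √(4T_v/π) = 0.4498

U ≈ 45 %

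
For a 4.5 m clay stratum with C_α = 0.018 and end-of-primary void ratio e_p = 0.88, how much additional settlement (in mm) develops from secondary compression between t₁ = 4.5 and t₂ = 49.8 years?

Secondary compression: S_s = C_α·H/(1+e_p)·log₁₀(t₂/t₁)
S_s = 0.018×4.5/(1+0.88)×log₁₀(49.8/4.5)
    = 0.04309 × 1.044 = 0.04498 m

S_s ≈ 45 mm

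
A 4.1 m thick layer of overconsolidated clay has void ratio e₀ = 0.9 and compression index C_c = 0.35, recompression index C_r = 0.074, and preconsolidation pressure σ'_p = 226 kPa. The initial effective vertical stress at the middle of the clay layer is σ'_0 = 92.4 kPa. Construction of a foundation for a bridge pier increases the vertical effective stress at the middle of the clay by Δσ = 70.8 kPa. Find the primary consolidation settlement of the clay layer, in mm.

S_c ≈ 39.5 mm

Final effective stress: σ'_f = 92.4 + 70.8 = 163.2 kPa.
σ'_f = 163.2 ≤ σ'_p = 226 kPa, so the clay remains overconsolidated and only the recompression index applies:
S_c = C_r·H/(1+e₀)·log₁₀(σ'_f/σ'_0) = 0.074×4.1/1.9×log₁₀(163.2/92.4)
    = 0.15968 × 0.24705 = 0.03945 m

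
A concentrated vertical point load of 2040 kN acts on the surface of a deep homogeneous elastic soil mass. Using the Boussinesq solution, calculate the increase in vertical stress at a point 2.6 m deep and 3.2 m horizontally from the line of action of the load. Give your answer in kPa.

Boussinesq vertical stress below a point load on an elastic half-space:
Δσ_z = 3P/(2πz²) · [1 + (r/z)²]^(−5/2)
r/z = 3.2/2.6 = 1.2308; [1+(r/z)²]^(−5/2) = 0.099711.
Δσ_z = 3×2040/(2π×2.6²) × 0.099711 = 144.09 × 0.099711 = 14.37 kPa

Δσ_z ≈ 14.4 kPa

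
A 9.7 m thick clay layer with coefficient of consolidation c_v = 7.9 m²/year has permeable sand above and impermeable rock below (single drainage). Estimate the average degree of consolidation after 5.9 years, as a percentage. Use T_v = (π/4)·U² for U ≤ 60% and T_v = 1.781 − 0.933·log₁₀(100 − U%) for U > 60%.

Drainage path length: H_d = H = 9.7 m (single drainage).
T_v = c_v·t/H_d² = 7.9×5.9/9.7² = 0.49538.
T_v = 0.49538 corresponds to the U > 60% branch:
U = 1 − 10^((1.781 − T_v)/0.933)/100 = 0.7613

U ≈ 76.1 %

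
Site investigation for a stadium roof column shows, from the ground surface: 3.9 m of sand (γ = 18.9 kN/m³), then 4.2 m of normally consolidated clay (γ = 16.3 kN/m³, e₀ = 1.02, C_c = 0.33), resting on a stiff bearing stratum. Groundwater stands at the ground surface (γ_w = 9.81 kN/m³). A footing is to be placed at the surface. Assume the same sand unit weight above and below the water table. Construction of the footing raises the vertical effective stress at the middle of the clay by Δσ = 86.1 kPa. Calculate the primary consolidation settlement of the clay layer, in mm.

Mid-depth of clay below the ground surface: z = 3.9 + 4.2/2 = 6 m.
Total vertical stress at mid-clay: σ_v = 18.9×3.9 + 16.3×2.1 = 107.94 kPa.
Pore pressure: u = 9.81×(6 − 0) = 58.86 kPa.
Initial effective stress: σ'_0 = σ_v − u = 107.94 − 58.86 = 49.08 kPa.
Final effective stress: σ'_f = σ'_0 + Δσ = 49.08 + 86.1 = 135.18 kPa.
Normally consolidated clay, so the full stress increment lies on the virgin compression line:
S_c = C_c·H/(1+e₀)·log₁₀(σ'_f/σ'_0) = 0.33×4.2/(1+1.02)×log₁₀(135.18/49.08)
    = 0.68614 × 0.44001 = 0.3019 m

S_c ≈ 302 mm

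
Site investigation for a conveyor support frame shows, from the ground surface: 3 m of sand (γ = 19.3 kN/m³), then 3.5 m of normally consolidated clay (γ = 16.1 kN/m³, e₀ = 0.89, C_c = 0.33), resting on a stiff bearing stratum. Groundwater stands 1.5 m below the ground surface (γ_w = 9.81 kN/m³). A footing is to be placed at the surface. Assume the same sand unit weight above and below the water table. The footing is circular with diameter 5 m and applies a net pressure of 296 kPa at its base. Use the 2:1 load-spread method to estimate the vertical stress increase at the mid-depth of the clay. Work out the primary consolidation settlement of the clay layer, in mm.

S_c ≈ 236 mm

Mid-depth of clay below the ground surface: z = 3 + 3.5/2 = 4.75 m.
Total vertical stress at mid-clay: σ_v = 19.3×3 + 16.1×1.75 = 86.075 kPa.
Pore pressure: u = 9.81×(4.75 − 1.5) = 31.883 kPa.
Initial effective stress: σ'_0 = σ_v − u = 86.075 − 31.883 = 54.192 kPa.
Stress increase at mid-clay by the 2:1 spreading method:
Δσ ≈ qD²/(D+z)² = 296×5²/(5+4.75)² = 77.844 kPa
Final effective stress: σ'_f = σ'_0 + Δσ = 54.192 + 77.844 = 132.04 kPa.
Normally consolidated clay, so the full stress increment lies on the virgin compression line:
S_c = C_c·H/(1+e₀)·log₁₀(σ'_f/σ'_0) = 0.33×3.5/(1+0.89)×log₁₀(132.04/54.192)
    = 0.61111 × 0.38677 = 0.2364 m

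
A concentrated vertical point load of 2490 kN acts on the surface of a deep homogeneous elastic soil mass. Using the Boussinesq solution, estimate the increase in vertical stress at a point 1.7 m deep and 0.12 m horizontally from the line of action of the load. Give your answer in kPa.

Boussinesq vertical stress below a point load on an elastic half-space:
Δσ_z = 3P/(2πz²) · [1 + (r/z)²]^(−5/2)
r/z = 0.12/1.7 = 0.070588; [1+(r/z)²]^(−5/2) = 0.98765.
Δσ_z = 3×2490/(2π×1.7²) × 0.98765 = 411.38 × 0.98765 = 406.3 kPa

Δσ_z ≈ 406 kPa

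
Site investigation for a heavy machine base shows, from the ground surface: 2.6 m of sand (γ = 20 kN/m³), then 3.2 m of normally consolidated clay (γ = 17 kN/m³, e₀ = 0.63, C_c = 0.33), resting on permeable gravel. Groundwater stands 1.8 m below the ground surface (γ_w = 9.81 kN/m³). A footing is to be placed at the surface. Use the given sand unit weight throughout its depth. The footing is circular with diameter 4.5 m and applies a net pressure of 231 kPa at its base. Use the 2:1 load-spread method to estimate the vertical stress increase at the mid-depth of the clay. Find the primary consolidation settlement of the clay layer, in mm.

Mid-depth of clay below the ground surface: z = 2.6 + 3.2/2 = 4.2 m.
Total vertical stress at mid-clay: σ_v = 20×2.6 + 17×1.6 = 79.2 kPa.
Pore pressure: u = 9.81×(4.2 − 1.8) = 23.544 kPa.
Initial effective stress: σ'_0 = σ_v − u = 79.2 − 23.544 = 55.656 kPa.
Stress increase at mid-clay by the 2:1 spreading method:
Δσ ≈ qD²/(D+z)² = 231×4.5²/(4.5+4.2)² = 61.801 kPa
Final effective stress: σ'_f = σ'_0 + Δσ = 55.656 + 61.801 = 117.46 kPa.
Normally consolidated clay, so the full stress increment lies on the virgin compression line:
S_c = C_c·H/(1+e₀)·log₁₀(σ'_f/σ'_0) = 0.33×3.2/(1+0.63)×log₁₀(117.46/55.656)
    = 0.64785 × 0.32438 = 0.2101 m

S_c ≈ 210 mm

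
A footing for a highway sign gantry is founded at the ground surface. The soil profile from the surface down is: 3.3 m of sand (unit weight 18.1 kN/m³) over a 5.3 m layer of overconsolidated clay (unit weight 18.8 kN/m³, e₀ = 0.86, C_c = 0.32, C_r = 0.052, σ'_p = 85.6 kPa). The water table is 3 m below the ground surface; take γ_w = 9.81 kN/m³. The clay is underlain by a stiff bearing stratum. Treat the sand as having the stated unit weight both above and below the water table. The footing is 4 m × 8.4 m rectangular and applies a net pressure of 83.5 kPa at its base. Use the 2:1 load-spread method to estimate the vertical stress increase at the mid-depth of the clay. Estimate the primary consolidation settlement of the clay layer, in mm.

Mid-depth of clay below the ground surface: z = 3.3 + 5.3/2 = 5.95 m.
Total vertical stress at mid-clay: σ_v = 18.1×3.3 + 18.8×2.65 = 109.55 kPa.
Pore pressure: u = 9.81×(5.95 − 3) = 28.94 kPa.
Initial effective stress: σ'_0 = σ_v − u = 109.55 − 28.94 = 80.61 kPa.
Stress increase at mid-clay by the 2:1 spreading method:
Δσ = qBL/((B+z)(L+z)) = 83.5×4×8.4/((4+5.95)(8.4+5.95)) = 19.649 kPa
Final effective stress: σ'_f = 80.61 + 19.649 = 100.26 kPa.
σ'_f = 100.26 > σ'_p = 85.6 kPa, so the stress path crosses the preconsolidation pressure — recompression up to σ'_p, then virgin compression beyond:
S_c = H/(1+e₀)·[C_r·log₁₀(σ'_p/σ'_0) + C_c·log₁₀(σ'_f/σ'_p)]
    = 5.3/1.86 × [0.052×log₁₀(85.6/80.61) + 0.32×log₁₀(100.26/85.6)]
    = 2.8495 × [0.0013564 + 0.021969] = 0.06647 m

S_c ≈ 66.5 mm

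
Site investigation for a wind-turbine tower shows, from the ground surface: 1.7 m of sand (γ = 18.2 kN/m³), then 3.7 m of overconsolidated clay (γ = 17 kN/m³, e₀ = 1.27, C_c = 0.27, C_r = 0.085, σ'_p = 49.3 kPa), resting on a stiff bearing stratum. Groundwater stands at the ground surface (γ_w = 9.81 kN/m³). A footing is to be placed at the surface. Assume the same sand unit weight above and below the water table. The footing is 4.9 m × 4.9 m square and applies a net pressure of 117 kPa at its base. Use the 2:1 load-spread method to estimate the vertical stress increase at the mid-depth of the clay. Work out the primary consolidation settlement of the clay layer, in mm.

Mid-depth of clay below the ground surface: z = 1.7 + 3.7/2 = 3.55 m.
Total vertical stress at mid-clay: σ_v = 18.2×1.7 + 17×1.85 = 62.39 kPa.
Pore pressure: u = 9.81×(3.55 − 0) = 34.825 kPa.
Initial effective stress: σ'_0 = σ_v − u = 62.39 − 34.825 = 27.565 kPa.
Stress increase at mid-clay by the 2:1 spreading method:
Δσ = qBL/((B+z)(L+z)) = 117×4.9×4.9/((4.9+3.55)(4.9+3.55)) = 39.343 kPa
Final effective stress: σ'_f = 27.565 + 39.343 = 66.908 kPa.
σ'_f = 66.908 > σ'_p = 49.3 kPa, so the stress path crosses the preconsolidation pressure — recompression up to σ'_p, then virgin compression beyond:
S_c = H/(1+e₀)·[C_r·log₁₀(σ'_p/σ'_0) + C_c·log₁₀(σ'_f/σ'_p)]
    = 3.7/2.27 × [0.085×log₁₀(49.3/27.565) + 0.27×log₁₀(66.908/49.3)]
    = 1.63 × [0.021462 + 0.03581] = 0.09335 m

S_c ≈ 93.4 mm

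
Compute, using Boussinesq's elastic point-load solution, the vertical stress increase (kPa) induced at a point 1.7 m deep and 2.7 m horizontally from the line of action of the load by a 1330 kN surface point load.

Δσ_z ≈ 9.44 kPa

Boussinesq vertical stress below a point load on an elastic half-space:
Δσ_z = 3P/(2πz²) · [1 + (r/z)²]^(−5/2)
r/z = 2.7/1.7 = 1.5882; [1+(r/z)²]^(−5/2) = 0.042941.
Δσ_z = 3×1330/(2π×1.7²) × 0.042941 = 219.73 × 0.042941 = 9.435 kPa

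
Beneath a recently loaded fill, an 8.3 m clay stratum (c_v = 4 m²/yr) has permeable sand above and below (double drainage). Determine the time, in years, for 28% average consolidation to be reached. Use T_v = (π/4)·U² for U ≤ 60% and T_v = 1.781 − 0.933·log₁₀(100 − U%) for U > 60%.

t ≈ 0.265 years

Drainage path length: H_d = H/2 = 4.15 m (double drainage).
U ≤ 60%: T_v = (π/4)·U² = (π/4)×0.28² = 0.061575.
t = T_v·H_d²/c_v = 0.061575×4.15²/4 = 0.2651 years.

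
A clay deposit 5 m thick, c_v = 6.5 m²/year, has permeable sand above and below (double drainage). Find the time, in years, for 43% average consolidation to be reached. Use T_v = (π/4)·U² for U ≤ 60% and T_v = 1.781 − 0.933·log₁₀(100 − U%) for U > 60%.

t ≈ 0.14 years

Drainage path length: H_d = H/2 = 2.5 m (double drainage).
U ≤ 60%: T_v = (π/4)·U² = (π/4)×0.43² = 0.14522.
t = T_v·H_d²/c_v = 0.14522×2.5²/6.5 = 0.1396 years.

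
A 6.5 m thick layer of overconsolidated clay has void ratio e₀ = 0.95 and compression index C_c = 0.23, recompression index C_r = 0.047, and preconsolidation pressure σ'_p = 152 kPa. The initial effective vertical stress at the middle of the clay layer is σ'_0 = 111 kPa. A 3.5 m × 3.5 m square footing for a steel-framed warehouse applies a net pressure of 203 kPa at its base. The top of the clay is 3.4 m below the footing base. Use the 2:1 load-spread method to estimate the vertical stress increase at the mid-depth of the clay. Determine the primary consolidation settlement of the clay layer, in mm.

Mid-depth of clay below the footing base: z = 3.4 + 6.5/2 = 6.65 m.
Stress increase at mid-clay by the 2:1 spreading method:
Δσ = qBL/((B+z)(L+z)) = 203×3.5×3.5/((3.5+6.65)(3.5+6.65)) = 24.138 kPa
Final effective stress: σ'_f = 111 + 24.138 = 135.14 kPa.
σ'_f = 135.14 ≤ σ'_p = 152 kPa, so the clay remains overconsolidated and only the recompression index applies:
S_c = C_r·H/(1+e₀)·log₁₀(σ'_f/σ'_0) = 0.047×6.5/1.95×log₁₀(135.14/111)
    = 0.15667 × 0.085461 = 0.01339 m

S_c ≈ 13.4 mm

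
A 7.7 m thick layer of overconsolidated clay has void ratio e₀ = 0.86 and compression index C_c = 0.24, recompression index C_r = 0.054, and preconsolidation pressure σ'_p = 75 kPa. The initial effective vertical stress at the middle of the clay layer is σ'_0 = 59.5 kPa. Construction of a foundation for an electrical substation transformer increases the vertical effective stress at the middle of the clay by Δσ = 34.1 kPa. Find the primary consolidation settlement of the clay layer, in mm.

S_c ≈ 118 mm

Final effective stress: σ'_f = 59.5 + 34.1 = 93.6 kPa.
σ'_f = 93.6 > σ'_p = 75 kPa, so the stress path crosses the preconsolidation pressure — recompression up to σ'_p, then virgin compression beyond:
S_c = H/(1+e₀)·[C_r·log₁₀(σ'_p/σ'_0) + C_c·log₁₀(σ'_f/σ'_p)]
    = 7.7/1.86 × [0.054×log₁₀(75/59.5) + 0.24×log₁₀(93.6/75)]
    = 4.1398 × [0.0054294 + 0.023092] = 0.1181 m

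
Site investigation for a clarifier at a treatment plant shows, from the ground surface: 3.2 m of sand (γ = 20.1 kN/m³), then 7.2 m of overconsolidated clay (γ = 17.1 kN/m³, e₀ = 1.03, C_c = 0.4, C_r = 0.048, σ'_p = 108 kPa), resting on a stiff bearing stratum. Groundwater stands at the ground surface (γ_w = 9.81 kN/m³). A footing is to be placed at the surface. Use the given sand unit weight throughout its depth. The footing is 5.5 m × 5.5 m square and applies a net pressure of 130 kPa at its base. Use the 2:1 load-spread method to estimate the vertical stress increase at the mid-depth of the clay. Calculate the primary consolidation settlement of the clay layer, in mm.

Mid-depth of clay below the ground surface: z = 3.2 + 7.2/2 = 6.8 m.
Total vertical stress at mid-clay: σ_v = 20.1×3.2 + 17.1×3.6 = 125.88 kPa.
Pore pressure: u = 9.81×(6.8 − 0) = 66.708 kPa.
Initial effective stress: σ'_0 = σ_v − u = 125.88 − 66.708 = 59.172 kPa.
Stress increase at mid-clay by the 2:1 spreading method:
Δσ = qBL/((B+z)(L+z)) = 130×5.5×5.5/((5.5+6.8)(5.5+6.8)) = 25.993 kPa
Final effective stress: σ'_f = 59.172 + 25.993 = 85.165 kPa.
σ'_f = 85.165 ≤ σ'_p = 108 kPa, so the clay remains overconsolidated and only the recompression index applies:
S_c = C_r·H/(1+e₀)·log₁₀(σ'_f/σ'_0) = 0.048×7.2/2.03×log₁₀(85.165/59.172)
    = 0.17025 × 0.15814 = 0.02692 m

S_c ≈ 26.9 mm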